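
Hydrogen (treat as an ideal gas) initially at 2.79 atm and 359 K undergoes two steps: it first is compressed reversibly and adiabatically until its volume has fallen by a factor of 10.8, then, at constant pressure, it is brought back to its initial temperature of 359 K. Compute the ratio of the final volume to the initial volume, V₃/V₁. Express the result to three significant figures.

For a diatomic ideal gas γ = 7/5.
Adiabatic step: V₂/V₁ = 0.09259; T₂ = T₁·10.8^(2/5) = 930 K.
Isobaric step: V₃/V₂ = T₃/T₂ = 359/930.
V₃/V₁ = (V₂/V₁)(V₃/V₂) = 0.09259 × (359/930) = 0.03574.

V₃/V₁ ≈ 0.0357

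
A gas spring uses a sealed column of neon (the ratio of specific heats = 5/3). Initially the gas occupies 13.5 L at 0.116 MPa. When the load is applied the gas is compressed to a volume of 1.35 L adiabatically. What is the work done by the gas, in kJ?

P₂ = P₁(V₁/V₂)^γ = 0.116×(13.5/1.35)^(5/3) = 5.384 MPa.
For a reversible adiabat, W_by_gas = (P₁V₁ − P₂V₂)/(γ−1).
W_by = (116000×0.0135 − 5.384×10^6×0.00135) / (2/3) = -8554 J.

W ≈ -8.55 kJ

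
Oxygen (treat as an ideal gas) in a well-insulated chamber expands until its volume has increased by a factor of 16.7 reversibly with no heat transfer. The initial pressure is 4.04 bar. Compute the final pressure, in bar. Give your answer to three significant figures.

P₂ ≈ 0.0784 bar

Adiabatic: P₁V₁^γ = P₂V₂^γ ⇒ P₂ = P₁ (V₁/V₂)^γ.
For a diatomic ideal gas γ = 7/5.
P₂ = 4.04 × (1/16.7)^(7/5) = 0.07845 bar.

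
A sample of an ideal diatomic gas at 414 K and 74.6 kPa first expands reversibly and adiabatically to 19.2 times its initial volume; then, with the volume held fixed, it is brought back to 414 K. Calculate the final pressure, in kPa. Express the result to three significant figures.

P₃ ≈ 3.89 kPa

For a diatomic ideal gas γ = 7/5.
Adiabatic step (PV^γ = const): P₂ = 74.6×(1/19.2)^(7/5) = 1.192 kPa; T₂ = 414×(1/19.2)^(2/5) = 127 K.
Isochoric: P₃ = P₂(T₃/T₂) = 1.192 × (414/127) = 3.885 kPa.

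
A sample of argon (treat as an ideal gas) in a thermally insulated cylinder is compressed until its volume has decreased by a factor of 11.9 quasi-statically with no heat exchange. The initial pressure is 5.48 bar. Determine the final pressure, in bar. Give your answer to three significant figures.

P₂ ≈ 340 bar

Since PV^γ is constant along a reversible adiabat, P₂ = P₁ (V₁/V₂)^γ.
For a monatomic ideal gas γ = 5/3.
P₂ = 5.48 × 11.9^(5/3) = 339.9 bar.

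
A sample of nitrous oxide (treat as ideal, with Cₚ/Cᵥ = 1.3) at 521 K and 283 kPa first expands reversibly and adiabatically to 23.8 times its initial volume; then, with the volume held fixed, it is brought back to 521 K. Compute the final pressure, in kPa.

Adiabatic step (PV^γ = const): P₂ = 283×(1/23.8)^(1.3) = 4.594 kPa; T₂ = 521×(1/23.8)^(0.3) = 201.3 K.
Isochoric: P₃ = P₂(T₃/T₂) = 4.594 × (521/201.3) = 11.89 kPa.

P₃ ≈ 11.9 kPa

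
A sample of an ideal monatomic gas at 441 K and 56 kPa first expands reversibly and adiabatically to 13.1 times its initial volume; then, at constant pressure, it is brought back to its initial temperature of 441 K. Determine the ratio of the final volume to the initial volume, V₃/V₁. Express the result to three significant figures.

V₃/V₁ ≈ 72.8

For a monatomic ideal gas γ = 5/3.
Adiabatic step: V₂/V₁ = 13.1; T₂ = T₁·(1/13.1)^(2/3) = 79.36 K.
Isobaric step: V₃/V₂ = T₃/T₂ = 441/79.36.
V₃/V₁ = (V₂/V₁)(V₃/V₂) = 13.1 × (441/79.36) = 72.8.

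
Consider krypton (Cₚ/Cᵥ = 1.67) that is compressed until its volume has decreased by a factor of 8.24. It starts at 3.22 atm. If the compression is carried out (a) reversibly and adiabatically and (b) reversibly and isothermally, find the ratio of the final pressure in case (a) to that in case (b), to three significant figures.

Isothermal: P_b = P₁(V₁/V₂) = 3.22×8.24.
Adiabatic: P_a = P₁(V₁/V₂)^γ = 3.22×8.24^(1.67).
P_a/P_b = (V₁/V₂)^(γ−1) = 8.24^(0.67) = 4.108.

P_adiabatic / P_isothermal ≈ 4.11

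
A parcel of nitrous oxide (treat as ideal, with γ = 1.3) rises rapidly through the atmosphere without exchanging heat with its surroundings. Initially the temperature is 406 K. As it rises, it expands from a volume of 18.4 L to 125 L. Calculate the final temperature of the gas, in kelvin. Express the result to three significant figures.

T₂ ≈ 229 K

Adiabatic: T₁V₁^(γ−1) = T₂V₂^(γ−1) ⇒ T₂ = T₁ (V₁/V₂)^(γ−1).
T₂ = 406 × (18.4/125)^(0.3) = 228.5 K.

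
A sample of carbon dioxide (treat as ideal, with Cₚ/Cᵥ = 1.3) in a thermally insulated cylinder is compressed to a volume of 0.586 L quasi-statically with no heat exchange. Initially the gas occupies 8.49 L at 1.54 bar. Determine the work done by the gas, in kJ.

P₂ = P₁(V₁/V₂)^γ = 1.54×(8.49/0.586)^(1.3) = 49.75 bar.
For a reversible adiabat, W_by_gas = (P₁V₁ − P₂V₂)/(γ−1).
W_by = (154000×0.00849 − 4.975×10^6×0.000586) / (0.3) = -5361 J.

W ≈ -5.36 kJ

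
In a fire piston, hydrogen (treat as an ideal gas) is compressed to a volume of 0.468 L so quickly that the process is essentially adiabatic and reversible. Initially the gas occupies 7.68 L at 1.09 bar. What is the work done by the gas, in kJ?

γ = 7/5 for a diatomic ideal gas.
P₂ = P₁(V₁/V₂)^γ = 1.09×(7.68/0.468)^(7/5) = 54.78 bar.
For a reversible adiabat, W_by_gas = (P₁V₁ − P₂V₂)/(γ−1).
W_by = (109000×0.00768 − 5.478×10^6×0.000468) / (2/5) = -4316 J.

W ≈ -4.32 kJ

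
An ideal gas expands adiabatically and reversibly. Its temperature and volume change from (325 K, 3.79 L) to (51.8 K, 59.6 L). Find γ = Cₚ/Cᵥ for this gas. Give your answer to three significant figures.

γ ≈ 1.67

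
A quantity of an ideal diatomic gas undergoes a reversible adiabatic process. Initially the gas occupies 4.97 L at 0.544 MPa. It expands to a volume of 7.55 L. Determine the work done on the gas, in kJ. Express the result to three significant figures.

γ = 7/5 for a diatomic ideal gas.
P₂ = P₁(V₁/V₂)^γ = 0.544×(4.97/7.55)^(7/5) = 0.303 MPa.
For a reversible adiabat, W_by_gas = (P₁V₁ − P₂V₂)/(γ−1).
W_by = (544000×0.00497 − 303000×0.00755) / (2/5) = 1041 J.
W_on_gas = −W_by = -1041 J.

W ≈ -1.04 kJ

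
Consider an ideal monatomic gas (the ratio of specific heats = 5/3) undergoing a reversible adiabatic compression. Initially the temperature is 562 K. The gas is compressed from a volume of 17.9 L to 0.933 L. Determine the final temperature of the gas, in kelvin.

Adiabatic: T₁V₁^(γ−1) = T₂V₂^(γ−1) ⇒ T₂ = T₁ (V₁/V₂)^(γ−1).
T₂ = 562 × (17.9/0.933)^(2/3) = 4028 K.

T₂ ≈ 4030 K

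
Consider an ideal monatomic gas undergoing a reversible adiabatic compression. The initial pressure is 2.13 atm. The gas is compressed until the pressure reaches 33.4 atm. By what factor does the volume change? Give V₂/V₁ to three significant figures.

From PV^γ = const, V₂/V₁ = (P₁/P₂)^(1/γ).
For a monatomic ideal gas γ = 5/3.
V₂/V₁ = (2.13/33.4)^(3/5) = 0.1918.

V₂/V₁ ≈ 0.192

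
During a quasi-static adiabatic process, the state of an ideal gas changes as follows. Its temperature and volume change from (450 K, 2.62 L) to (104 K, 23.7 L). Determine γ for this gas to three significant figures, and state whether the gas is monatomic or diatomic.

TV^(γ−1) = const ⇒ γ − 1 = ln(T₂/T₁) / ln(V₁/V₂).
γ = 1 + ln(104/450) / ln(2.62/23.7) = 1.665.
γ ≈ 1.67 is close to 5/3, so the gas is monatomic.

γ ≈ 1.67; monatomic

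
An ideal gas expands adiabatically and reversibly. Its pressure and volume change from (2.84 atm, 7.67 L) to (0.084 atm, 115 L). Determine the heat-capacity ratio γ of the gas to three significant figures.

γ ≈ 1.30

PV^γ = const ⇒ γ = ln(P₂/P₁) / ln(V₁/V₂).
γ = ln(0.084/2.84) / ln(7.67/115) = 1.3.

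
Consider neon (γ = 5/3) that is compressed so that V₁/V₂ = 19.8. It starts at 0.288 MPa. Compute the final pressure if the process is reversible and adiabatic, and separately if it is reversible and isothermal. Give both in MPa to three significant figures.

adiabatic: 41.7 MPa; isothermal: 5.70 MPa

Isothermal: P₂ = P₁(V₁/V₂) = 0.288×19.8 = 5.702 MPa.
Adiabatic: P₂ = P₁(V₁/V₂)^γ = 0.288×19.8^(5/3) = 41.74 MPa.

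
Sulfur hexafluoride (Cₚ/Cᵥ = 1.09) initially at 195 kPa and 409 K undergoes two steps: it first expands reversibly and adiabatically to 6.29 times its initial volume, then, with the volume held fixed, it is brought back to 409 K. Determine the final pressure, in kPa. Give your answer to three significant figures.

P₃ ≈ 31.0 kPa

Adiabatic step (PV^γ = const): P₂ = 195×(1/6.29)^(1.09) = 26.27 kPa; T₂ = 409×(1/6.29)^(0.09) = 346.6 K.
Isochoric: P₃ = P₂(T₃/T₂) = 26.27 × (409/346.6) = 31 kPa.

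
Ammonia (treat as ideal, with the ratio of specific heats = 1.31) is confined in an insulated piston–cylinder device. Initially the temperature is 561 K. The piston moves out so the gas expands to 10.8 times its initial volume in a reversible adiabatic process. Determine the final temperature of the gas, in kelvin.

For a reversible adiabat TV^(γ−1) is constant, so T₂ = T₁ (V₁/V₂)^(γ−1).
T₂ = 561 × (1/10.8)^(0.31) = 268.3 K.

T₂ ≈ 268 K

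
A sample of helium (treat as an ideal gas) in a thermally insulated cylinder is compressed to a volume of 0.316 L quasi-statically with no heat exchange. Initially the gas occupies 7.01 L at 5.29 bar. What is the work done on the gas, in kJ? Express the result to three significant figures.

W ≈ 38.4 kJ

γ = 5/3 for a monatomic ideal gas.
P₂ = P₁(V₁/V₂)^γ = 5.29×(7.01/0.316)^(5/3) = 926.5 bar.
For a reversible adiabat, W_by_gas = (P₁V₁ − P₂V₂)/(γ−1).
W_by = (529000×0.00701 − 9.265×10^7×0.000316) / (2/3) = -38350 J.
W_on_gas = −W_by = 38350 J.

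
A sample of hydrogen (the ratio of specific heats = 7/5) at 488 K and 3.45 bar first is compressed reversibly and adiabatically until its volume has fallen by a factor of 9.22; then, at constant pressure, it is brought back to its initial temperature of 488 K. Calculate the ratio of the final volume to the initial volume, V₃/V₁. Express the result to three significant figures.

Adiabatic step: V₂/V₁ = 0.1085; T₂ = T₁·9.22^(2/5) = 1187 K.
Isobaric step: V₃/V₂ = T₃/T₂ = 488/1187.
V₃/V₁ = (V₂/V₁)(V₃/V₂) = 0.1085 × (488/1187) = 0.0446.

V₃/V₁ ≈ 0.0446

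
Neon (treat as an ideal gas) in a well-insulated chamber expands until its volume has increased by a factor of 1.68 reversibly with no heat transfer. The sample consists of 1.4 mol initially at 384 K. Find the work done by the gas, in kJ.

Adiabatic: T₁V₁^(γ−1) = T₂V₂^(γ−1) ⇒ T₂ = T₁ (V₁/V₂)^(γ−1).
γ = 5/3 for a monatomic ideal gas, so γ−1 = 2/3.
T₂ = 384 × (1/1.68)^(2/3) = 271.7 K.
Q = 0, so ΔU = W_on_gas = nCᵥΔT with Cᵥ = R/(γ−1) = 12.47 J/(mol·K).
ΔU = 1.4 × 12.47 × (271.7 − 384) = -1960 J.
Work done by the gas = −ΔU = 1960 J.

W ≈ 1.96 kJ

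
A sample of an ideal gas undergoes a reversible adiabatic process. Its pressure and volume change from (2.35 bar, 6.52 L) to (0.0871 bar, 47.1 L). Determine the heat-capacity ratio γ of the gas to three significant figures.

PV^γ = const ⇒ γ = ln(P₂/P₁) / ln(V₁/V₂).
γ = ln(0.0871/2.35) / ln(6.52/47.1) = 1.666.

γ ≈ 1.67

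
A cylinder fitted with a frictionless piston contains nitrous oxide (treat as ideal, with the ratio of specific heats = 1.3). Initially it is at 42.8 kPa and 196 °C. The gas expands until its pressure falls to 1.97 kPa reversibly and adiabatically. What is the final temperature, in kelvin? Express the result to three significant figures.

Along an adiabat T P^((1−γ)/γ) is constant, so T₂ = T₁ (P₂/P₁)^((γ−1)/γ).
T₁ = 196 °C = 469.1 K.
T₂ = 469.1 × (1.97/42.8)^(0.231) = 230.6 K.

T₂ ≈ 231 K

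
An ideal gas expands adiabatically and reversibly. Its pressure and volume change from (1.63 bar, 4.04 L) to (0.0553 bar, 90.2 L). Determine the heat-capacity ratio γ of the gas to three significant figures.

PV^γ = const ⇒ γ = ln(P₂/P₁) / ln(V₁/V₂).
γ = ln(0.0553/1.63) / ln(4.04/90.2) = 1.089.

γ ≈ 1.09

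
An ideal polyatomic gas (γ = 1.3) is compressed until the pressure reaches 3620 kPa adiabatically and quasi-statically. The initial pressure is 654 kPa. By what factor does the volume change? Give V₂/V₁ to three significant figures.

From PV^γ = const, V₂/V₁ = (P₁/P₂)^(1/γ).
V₂/V₁ = (654/3620)^(0.769) = 0.2681.

V₂/V₁ ≈ 0.268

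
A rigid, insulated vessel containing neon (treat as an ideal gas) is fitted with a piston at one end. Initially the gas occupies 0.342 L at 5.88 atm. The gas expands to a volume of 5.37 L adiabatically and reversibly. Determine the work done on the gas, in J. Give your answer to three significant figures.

W ≈ -257 J

γ = 5/3 for a monatomic ideal gas.
P₂ = P₁(V₁/V₂)^γ = 5.88×(0.342/5.37)^(5/3) = 0.05972 atm.
For a reversible adiabat, W_by_gas = (P₁V₁ − P₂V₂)/(γ−1).
W_by = (595800×0.000342 − 6051×0.00537) / (2/3) = 256.9 J.
W_on_gas = −W_by = -256.9 J.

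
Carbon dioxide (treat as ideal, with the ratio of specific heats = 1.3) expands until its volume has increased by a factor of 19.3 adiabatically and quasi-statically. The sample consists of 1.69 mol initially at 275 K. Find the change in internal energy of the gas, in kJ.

ΔU ≈ -7.58 kJ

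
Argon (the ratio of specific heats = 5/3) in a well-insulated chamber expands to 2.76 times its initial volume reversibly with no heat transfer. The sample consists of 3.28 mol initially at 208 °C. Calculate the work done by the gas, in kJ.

W ≈ 9.68 kJ

Adiabatic: T₁V₁^(γ−1) = T₂V₂^(γ−1) ⇒ T₂ = T₁ (V₁/V₂)^(γ−1).
T₁ = 208 °C = 481.1 K.
T₂ = 481.1 × (1/2.76)^(2/3) = 244.5 K.
Q = 0, so ΔU = W_on_gas = nCᵥΔT with Cᵥ = R/(γ−1) = 12.47 J/(mol·K).
ΔU = 3.28 × 12.47 × (244.5 − 481.1) = -9679 J.
Work done by the gas = −ΔU = 9679 J.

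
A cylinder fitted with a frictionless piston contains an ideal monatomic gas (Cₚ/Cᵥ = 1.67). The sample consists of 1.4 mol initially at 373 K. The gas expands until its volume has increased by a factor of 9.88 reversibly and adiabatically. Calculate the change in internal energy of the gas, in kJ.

Adiabatic: T₁V₁^(γ−1) = T₂V₂^(γ−1) ⇒ T₂ = T₁ (V₁/V₂)^(γ−1).
T₂ = 373 × (1/9.88)^(0.67) = 80.39 K.
Q = 0, so ΔU = W_on_gas = nCᵥΔT with Cᵥ = R/(γ−1) = 12.41 J/(mol·K).
ΔU = 1.4 × 12.41 × (80.39 − 373) = -5083 J.

ΔU ≈ -5.08 kJ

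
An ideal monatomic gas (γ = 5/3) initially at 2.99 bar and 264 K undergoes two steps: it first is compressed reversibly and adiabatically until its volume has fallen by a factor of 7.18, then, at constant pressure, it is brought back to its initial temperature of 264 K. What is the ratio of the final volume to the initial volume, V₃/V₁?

V₃/V₁ ≈ 0.0374

Adiabatic step: V₂/V₁ = 0.1393; T₂ = T₁·7.18^(2/3) = 982.5 K.
Isobaric step: V₃/V₂ = T₃/T₂ = 264/982.5.
V₃/V₁ = (V₂/V₁)(V₃/V₂) = 0.1393 × (264/982.5) = 0.03742.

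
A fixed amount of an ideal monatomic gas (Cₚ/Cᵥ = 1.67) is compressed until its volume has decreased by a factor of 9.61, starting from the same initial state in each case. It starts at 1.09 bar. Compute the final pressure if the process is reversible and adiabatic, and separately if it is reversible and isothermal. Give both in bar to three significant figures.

adiabatic: 47.7 bar; isothermal: 10.5 bar

Isothermal: P₂ = P₁(V₁/V₂) = 1.09×9.61 = 10.47 bar.
Adiabatic: P₂ = P₁(V₁/V₂)^γ = 1.09×9.61^(1.67) = 47.71 bar.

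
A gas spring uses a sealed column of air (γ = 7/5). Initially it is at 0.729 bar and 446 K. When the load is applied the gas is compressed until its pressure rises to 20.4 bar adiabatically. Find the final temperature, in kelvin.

T₂ ≈ 1160 K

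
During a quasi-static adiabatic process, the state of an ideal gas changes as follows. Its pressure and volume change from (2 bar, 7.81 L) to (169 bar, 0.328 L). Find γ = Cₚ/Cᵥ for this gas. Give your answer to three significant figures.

PV^γ = const ⇒ γ = ln(P₂/P₁) / ln(V₁/V₂).
γ = ln(169/2) / ln(7.81/0.328) = 1.4.

γ ≈ 1.40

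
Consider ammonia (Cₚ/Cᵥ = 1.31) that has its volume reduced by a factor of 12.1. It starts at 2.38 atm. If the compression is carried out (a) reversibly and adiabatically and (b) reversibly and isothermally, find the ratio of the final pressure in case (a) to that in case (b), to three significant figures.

Isothermal: P_b = P₁(V₁/V₂) = 2.38×12.1.
Adiabatic: P_a = P₁(V₁/V₂)^γ = 2.38×12.1^(1.31).
P_a/P_b = (V₁/V₂)^(γ−1) = 12.1^(0.31) = 2.166.

P_adiabatic / P_isothermal ≈ 2.17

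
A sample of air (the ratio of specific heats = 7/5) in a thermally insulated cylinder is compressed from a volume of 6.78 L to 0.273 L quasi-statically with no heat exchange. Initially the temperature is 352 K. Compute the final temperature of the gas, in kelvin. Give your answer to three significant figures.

For a reversible adiabat TV^(γ−1) is constant, so T₂ = T₁ (V₁/V₂)^(γ−1).
T₂ = 352 × (6.78/0.273)^(2/5) = 1272 K.

T₂ ≈ 1270 K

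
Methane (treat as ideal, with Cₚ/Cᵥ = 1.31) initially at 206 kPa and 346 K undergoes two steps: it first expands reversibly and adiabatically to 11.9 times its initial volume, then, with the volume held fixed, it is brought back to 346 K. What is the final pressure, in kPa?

Adiabatic step (PV^γ = const): P₂ = 206×(1/11.9)^(1.31) = 8.033 kPa; T₂ = 346×(1/11.9)^(0.31) = 160.6 K.
Isochoric: P₃ = P₂(T₃/T₂) = 8.033 × (346/160.6) = 17.31 kPa.

P₃ ≈ 17.3 kPa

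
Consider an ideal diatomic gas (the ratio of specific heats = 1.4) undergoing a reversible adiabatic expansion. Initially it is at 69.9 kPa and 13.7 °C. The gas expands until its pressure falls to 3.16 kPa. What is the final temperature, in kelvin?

T₂ ≈ 118 K

Along an adiabat T P^((1−γ)/γ) is constant, so T₂ = T₁ (P₂/P₁)^((γ−1)/γ).
T₁ = 13.7 °C = 286.8 K.
T₂ = 286.8 × (3.16/69.9)^(0.286) = 118.4 K.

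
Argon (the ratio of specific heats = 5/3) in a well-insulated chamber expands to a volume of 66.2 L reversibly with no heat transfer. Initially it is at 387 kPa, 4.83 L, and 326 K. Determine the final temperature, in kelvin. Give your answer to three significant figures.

Adiabatic: T₁V₁^(γ−1) = T₂V₂^(γ−1) ⇒ T₂ = T₁ (V₁/V₂)^(γ−1).
T₂ = 326 × (4.83/66.2)^(2/3) = 56.92 K.

T₂ ≈ 56.9 K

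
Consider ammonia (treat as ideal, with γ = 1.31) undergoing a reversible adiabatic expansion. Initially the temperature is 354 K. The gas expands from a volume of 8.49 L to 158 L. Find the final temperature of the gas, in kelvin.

T₂ ≈ 143 K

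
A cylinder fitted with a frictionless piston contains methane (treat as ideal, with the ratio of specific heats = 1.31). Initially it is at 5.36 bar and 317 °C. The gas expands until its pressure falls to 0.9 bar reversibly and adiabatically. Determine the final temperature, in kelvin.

T₂ ≈ 387 K

Along an adiabat T P^((1−γ)/γ) is constant, so T₂ = T₁ (P₂/P₁)^((γ−1)/γ).
T₁ = 317 °C = 590.1 K.
T₂ = 590.1 × (0.9/5.36)^(0.237) = 386.9 K.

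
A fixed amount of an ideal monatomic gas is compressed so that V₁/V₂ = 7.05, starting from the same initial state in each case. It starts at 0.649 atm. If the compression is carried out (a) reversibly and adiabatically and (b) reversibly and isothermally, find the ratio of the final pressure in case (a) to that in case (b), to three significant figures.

P_adiabatic / P_isothermal ≈ 3.68

For a monatomic ideal gas γ = 5/3.
Isothermal: P_b = P₁(V₁/V₂) = 0.649×7.05.
Adiabatic: P_a = P₁(V₁/V₂)^γ = 0.649×7.05^(5/3).
P_a/P_b = (V₁/V₂)^(γ−1) = 7.05^(2/3) = 3.677.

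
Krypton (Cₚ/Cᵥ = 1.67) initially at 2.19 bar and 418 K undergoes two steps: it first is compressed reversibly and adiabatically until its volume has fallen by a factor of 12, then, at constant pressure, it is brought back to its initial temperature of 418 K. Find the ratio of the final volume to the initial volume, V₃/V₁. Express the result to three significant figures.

V₃/V₁ ≈ 0.0158

Adiabatic step: V₂/V₁ = 0.08333; T₂ = T₁·12^(0.67) = 2209 K.
Isobaric step: V₃/V₂ = T₃/T₂ = 418/2209.
V₃/V₁ = (V₂/V₁)(V₃/V₂) = 0.08333 × (418/2209) = 0.01577.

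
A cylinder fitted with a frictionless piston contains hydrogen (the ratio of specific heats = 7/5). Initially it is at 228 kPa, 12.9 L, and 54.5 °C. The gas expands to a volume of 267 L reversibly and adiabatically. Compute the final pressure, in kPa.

P₂ ≈ 3.28 kPa

Since PV^γ is constant along a reversible adiabat, P₂ = P₁ (V₁/V₂)^γ.
P₂ = 228 × (12.9/267)^(7/5) = 3.278 kPa.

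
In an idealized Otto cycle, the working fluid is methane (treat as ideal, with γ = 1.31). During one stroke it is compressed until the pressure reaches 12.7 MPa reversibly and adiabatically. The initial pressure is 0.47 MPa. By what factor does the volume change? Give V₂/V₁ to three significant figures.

From PV^γ = const, V₂/V₁ = (P₁/P₂)^(1/γ).
V₂/V₁ = (0.47/12.7)^(0.763) = 0.08074.

V₂/V₁ ≈ 0.0807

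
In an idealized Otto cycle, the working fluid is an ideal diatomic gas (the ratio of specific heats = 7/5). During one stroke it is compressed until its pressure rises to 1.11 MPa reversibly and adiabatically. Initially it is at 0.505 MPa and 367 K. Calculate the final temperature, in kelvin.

Adiabatic: T₂/T₁ = (P₂/P₁)^((γ−1)/γ).
T₂ = 367 × (1.11/0.505)^(2/7) = 459.6 K.

T₂ ≈ 460 K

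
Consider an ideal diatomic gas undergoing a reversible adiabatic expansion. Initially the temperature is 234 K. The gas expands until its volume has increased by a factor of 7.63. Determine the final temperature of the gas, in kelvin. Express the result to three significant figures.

For a reversible adiabat TV^(γ−1) is constant, so T₂ = T₁ (V₁/V₂)^(γ−1).
For a diatomic ideal gas γ = 7/5, so γ−1 = 2/5.
T₂ = 234 × (1/7.63)^(2/5) = 103.8 K.

T₂ ≈ 104 K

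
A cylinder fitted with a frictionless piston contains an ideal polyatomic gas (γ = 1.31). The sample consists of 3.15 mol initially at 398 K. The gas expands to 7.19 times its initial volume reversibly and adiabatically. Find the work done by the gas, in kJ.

W ≈ 15.4 kJ

Adiabatic: T₁V₁^(γ−1) = T₂V₂^(γ−1) ⇒ T₂ = T₁ (V₁/V₂)^(γ−1).
T₂ = 398 × (1/7.19)^(0.31) = 215.9 K.
Q = 0, so ΔU = W_on_gas = nCᵥΔT with Cᵥ = R/(γ−1) = 26.82 J/(mol·K).
ΔU = 3.15 × 26.82 × (215.9 − 398) = -15380 J.
Work done by the gas = −ΔU = 15380 J.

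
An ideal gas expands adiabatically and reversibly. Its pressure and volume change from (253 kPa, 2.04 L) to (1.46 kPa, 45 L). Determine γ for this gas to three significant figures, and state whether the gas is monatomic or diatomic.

γ ≈ 1.67; monatomic

PV^γ = const ⇒ γ = ln(P₂/P₁) / ln(V₁/V₂).
γ = ln(1.46/253) / ln(2.04/45) = 1.666.
γ ≈ 1.67 is close to 5/3, so the gas is monatomic.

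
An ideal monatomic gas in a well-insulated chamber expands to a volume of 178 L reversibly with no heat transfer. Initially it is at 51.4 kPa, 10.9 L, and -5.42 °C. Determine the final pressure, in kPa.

Adiabatic: P₁V₁^γ = P₂V₂^γ ⇒ P₂ = P₁ (V₁/V₂)^γ.
γ = 5/3 for a monatomic ideal gas.
P₂ = 51.4 × (10.9/178)^(5/3) = 0.489 kPa.

P₂ ≈ 0.489 kPa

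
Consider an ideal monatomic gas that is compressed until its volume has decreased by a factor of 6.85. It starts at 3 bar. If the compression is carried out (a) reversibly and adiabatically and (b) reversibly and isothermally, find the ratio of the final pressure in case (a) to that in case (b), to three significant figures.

For a monatomic ideal gas γ = 5/3.
Isothermal: P_b = P₁(V₁/V₂) = 3×6.85.
Adiabatic: P_a = P₁(V₁/V₂)^γ = 3×6.85^(5/3).
P_a/P_b = (V₁/V₂)^(γ−1) = 6.85^(2/3) = 3.607.

P_adiabatic / P_isothermal ≈ 3.61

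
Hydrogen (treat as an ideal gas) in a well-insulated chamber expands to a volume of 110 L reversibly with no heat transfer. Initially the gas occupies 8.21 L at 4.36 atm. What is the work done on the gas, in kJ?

W ≈ -5.86 kJ

γ = 7/5 for a diatomic ideal gas.
P₂ = P₁(V₁/V₂)^γ = 4.36×(8.21/110)^(7/5) = 0.1152 atm.
For a reversible adiabat, W_by_gas = (P₁V₁ − P₂V₂)/(γ−1).
W_by = (441800×0.00821 − 11680×0.11) / (2/5) = 5856 J.
W_on_gas = −W_by = -5856 J.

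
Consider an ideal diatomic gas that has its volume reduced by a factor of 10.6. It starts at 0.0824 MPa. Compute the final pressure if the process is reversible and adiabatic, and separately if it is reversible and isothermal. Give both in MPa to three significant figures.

adiabatic: 2.25 MPa; isothermal: 0.873 MPa

For a diatomic ideal gas γ = 7/5.
Isothermal: P₂ = P₁(V₁/V₂) = 0.0824×10.6 = 0.8734 MPa.
Adiabatic: P₂ = P₁(V₁/V₂)^γ = 0.0824×10.6^(7/5) = 2.246 MPa.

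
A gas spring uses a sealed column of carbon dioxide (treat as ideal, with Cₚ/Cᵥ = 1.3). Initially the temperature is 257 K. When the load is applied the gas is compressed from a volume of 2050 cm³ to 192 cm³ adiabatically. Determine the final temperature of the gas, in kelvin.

T₂ ≈ 523 K

For a reversible adiabat TV^(γ−1) is constant, so T₂ = T₁ (V₁/V₂)^(γ−1).
T₂ = 257 × (2050/192)^(0.3) = 523 K.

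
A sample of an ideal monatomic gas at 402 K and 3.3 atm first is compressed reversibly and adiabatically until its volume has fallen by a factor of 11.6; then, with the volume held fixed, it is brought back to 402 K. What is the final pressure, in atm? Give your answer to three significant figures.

For a monatomic ideal gas γ = 5/3.
Adiabatic step (PV^γ = const): P₂ = 3.3×11.6^(5/3) = 196.2 atm; T₂ = 402×11.6^(2/3) = 2060 K.
Isochoric: P₃ = P₂(T₃/T₂) = 196.2 × (402/2060) = 38.28 atm.

P₃ ≈ 38.3 atm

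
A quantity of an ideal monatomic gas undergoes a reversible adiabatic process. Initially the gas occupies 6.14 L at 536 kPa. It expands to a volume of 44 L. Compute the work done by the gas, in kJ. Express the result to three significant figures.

W ≈ 3.61 kJ

γ = 5/3 for a monatomic ideal gas.
P₂ = P₁(V₁/V₂)^γ = 536×(6.14/44)^(5/3) = 20.12 kPa.
For a reversible adiabat, W_by_gas = (P₁V₁ − P₂V₂)/(γ−1).
W_by = (536000×0.00614 − 20120×0.044) / (2/3) = 3608 J.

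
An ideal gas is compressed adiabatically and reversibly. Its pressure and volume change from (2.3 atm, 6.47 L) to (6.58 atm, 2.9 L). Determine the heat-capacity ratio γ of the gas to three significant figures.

PV^γ = const ⇒ γ = ln(P₂/P₁) / ln(V₁/V₂).
γ = ln(6.58/2.3) / ln(6.47/2.9) = 1.31.

γ ≈ 1.31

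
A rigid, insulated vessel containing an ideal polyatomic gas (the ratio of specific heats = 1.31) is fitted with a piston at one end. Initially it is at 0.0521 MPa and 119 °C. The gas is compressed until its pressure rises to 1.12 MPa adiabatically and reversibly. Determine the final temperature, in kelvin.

T₂ ≈ 810 K

Adiabatic: T₂/T₁ = (P₂/P₁)^((γ−1)/γ).
T₁ = 119 °C = 392.1 K.
T₂ = 392.1 × (1.12/0.0521)^(0.237) = 810.5 K.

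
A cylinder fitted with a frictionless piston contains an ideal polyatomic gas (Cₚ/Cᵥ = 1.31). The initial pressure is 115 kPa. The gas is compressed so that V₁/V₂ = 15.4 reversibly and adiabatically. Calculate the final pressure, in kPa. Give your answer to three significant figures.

P₂ ≈ 4130 kPa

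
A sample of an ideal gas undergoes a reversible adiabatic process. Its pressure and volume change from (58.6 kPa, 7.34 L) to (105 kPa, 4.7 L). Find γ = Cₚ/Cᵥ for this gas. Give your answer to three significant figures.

γ ≈ 1.31

PV^γ = const ⇒ γ = ln(P₂/P₁) / ln(V₁/V₂).
γ = ln(105/58.6) / ln(7.34/4.7) = 1.308.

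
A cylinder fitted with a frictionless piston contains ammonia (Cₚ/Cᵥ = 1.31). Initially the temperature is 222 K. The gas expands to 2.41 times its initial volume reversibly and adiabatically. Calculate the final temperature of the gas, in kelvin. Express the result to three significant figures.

Adiabatic: T₁V₁^(γ−1) = T₂V₂^(γ−1) ⇒ T₂ = T₁ (V₁/V₂)^(γ−1).
T₂ = 222 × (1/2.41)^(0.31) = 169 K.

T₂ ≈ 169 K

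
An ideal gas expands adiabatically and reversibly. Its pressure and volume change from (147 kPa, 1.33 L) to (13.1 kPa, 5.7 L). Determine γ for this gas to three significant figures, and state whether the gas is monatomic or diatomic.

PV^γ = const ⇒ γ = ln(P₂/P₁) / ln(V₁/V₂).
γ = ln(13.1/147) / ln(1.33/5.7) = 1.661.
γ ≈ 1.66 is close to 5/3, so the gas is monatomic.

γ ≈ 1.66; monatomic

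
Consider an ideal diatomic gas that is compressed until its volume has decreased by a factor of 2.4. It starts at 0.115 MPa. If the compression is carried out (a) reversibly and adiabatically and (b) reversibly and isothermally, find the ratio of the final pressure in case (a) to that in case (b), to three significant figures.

P_adiabatic / P_isothermal ≈ 1.42

For a diatomic ideal gas γ = 7/5.
Isothermal: P_b = P₁(V₁/V₂) = 0.115×2.4.
Adiabatic: P_a = P₁(V₁/V₂)^γ = 0.115×2.4^(7/5).
P_a/P_b = (V₁/V₂)^(γ−1) = 2.4^(2/5) = 1.419.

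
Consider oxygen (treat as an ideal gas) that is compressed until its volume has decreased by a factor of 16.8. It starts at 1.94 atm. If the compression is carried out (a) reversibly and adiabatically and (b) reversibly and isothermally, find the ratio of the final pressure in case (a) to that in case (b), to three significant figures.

P_adiabatic / P_isothermal ≈ 3.09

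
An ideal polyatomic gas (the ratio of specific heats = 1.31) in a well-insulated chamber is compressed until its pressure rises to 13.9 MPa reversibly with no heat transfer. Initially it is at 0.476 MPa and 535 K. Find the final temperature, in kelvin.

Along an adiabat T P^((1−γ)/γ) is constant, so T₂ = T₁ (P₂/P₁)^((γ−1)/γ).
T₂ = 535 × (13.9/0.476)^(0.237) = 1189 K.

T₂ ≈ 1190 K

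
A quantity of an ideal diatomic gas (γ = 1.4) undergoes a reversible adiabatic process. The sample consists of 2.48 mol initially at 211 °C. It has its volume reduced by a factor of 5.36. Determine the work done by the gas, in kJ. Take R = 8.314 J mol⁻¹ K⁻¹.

Adiabatic: T₁V₁^(γ−1) = T₂V₂^(γ−1) ⇒ T₂ = T₁ (V₁/V₂)^(γ−1).
T₁ = 211 °C = 484.1 K.
T₂ = 484.1 × 5.36^(0.4) = 947.6 K.
Q = 0, so ΔU = W_on_gas = nCᵥΔT with Cᵥ = R/(γ−1) = 20.79 J/(mol·K).
ΔU = 2.48 × 20.79 × (947.6 − 484.1) = 23890 J.
Work done by the gas = −ΔU = -23890 J.

W ≈ -23.9 kJ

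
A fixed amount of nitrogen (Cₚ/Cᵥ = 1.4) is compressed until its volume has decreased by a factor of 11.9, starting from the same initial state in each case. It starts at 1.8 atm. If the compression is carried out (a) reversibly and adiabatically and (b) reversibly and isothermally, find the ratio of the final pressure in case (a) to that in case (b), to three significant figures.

Isothermal: P_b = P₁(V₁/V₂) = 1.8×11.9.
Adiabatic: P_a = P₁(V₁/V₂)^γ = 1.8×11.9^(1.4).
P_a/P_b = (V₁/V₂)^(γ−1) = 11.9^(0.4) = 2.693.

P_adiabatic / P_isothermal ≈ 2.69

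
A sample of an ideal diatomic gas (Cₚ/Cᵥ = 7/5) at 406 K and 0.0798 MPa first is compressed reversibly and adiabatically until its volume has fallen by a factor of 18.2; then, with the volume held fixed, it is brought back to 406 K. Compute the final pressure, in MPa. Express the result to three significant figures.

P₃ ≈ 1.45 MPa

Adiabatic step (PV^γ = const): P₂ = 0.0798×18.2^(7/5) = 4.636 MPa; T₂ = 406×18.2^(2/5) = 1296 K.
Isochoric: P₃ = P₂(T₃/T₂) = 4.636 × (406/1296) = 1.452 MPa.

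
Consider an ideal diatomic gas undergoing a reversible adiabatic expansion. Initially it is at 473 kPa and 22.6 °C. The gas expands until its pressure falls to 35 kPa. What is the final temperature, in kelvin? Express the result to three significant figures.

T₂ ≈ 141 K

Along an adiabat T P^((1−γ)/γ) is constant, so T₂ = T₁ (P₂/P₁)^((γ−1)/γ).
For a diatomic ideal gas γ = 7/5, so (γ−1)/γ = 2/7.
T₁ = 22.6 °C = 295.8 K.
T₂ = 295.8 × (35/473)^(2/7) = 140.6 K.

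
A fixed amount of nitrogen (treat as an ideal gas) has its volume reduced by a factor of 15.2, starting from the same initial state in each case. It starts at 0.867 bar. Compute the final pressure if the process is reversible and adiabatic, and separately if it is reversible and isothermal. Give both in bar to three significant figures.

For a diatomic ideal gas γ = 7/5.
Isothermal: P₂ = P₁(V₁/V₂) = 0.867×15.2 = 13.18 bar.
Adiabatic: P₂ = P₁(V₁/V₂)^γ = 0.867×15.2^(7/5) = 39.14 bar.

adiabatic: 39.1 bar; isothermal: 13.2 bar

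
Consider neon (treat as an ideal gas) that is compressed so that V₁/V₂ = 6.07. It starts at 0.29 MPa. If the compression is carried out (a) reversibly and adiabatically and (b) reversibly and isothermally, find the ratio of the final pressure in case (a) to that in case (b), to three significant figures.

P_adiabatic / P_isothermal ≈ 3.33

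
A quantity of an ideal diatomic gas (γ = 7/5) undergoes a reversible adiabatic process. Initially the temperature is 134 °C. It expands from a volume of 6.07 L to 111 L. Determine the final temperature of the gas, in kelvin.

T₂ ≈ 127 K

For a reversible adiabat TV^(γ−1) is constant, so T₂ = T₁ (V₁/V₂)^(γ−1).
T₁ = 134 °C = 407.1 K.
T₂ = 407.1 × (6.07/111)^(2/5) = 127.3 K.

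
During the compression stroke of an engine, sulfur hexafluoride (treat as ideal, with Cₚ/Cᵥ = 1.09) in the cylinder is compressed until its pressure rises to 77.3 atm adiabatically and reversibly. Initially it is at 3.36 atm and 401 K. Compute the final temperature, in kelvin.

T₂ ≈ 520 K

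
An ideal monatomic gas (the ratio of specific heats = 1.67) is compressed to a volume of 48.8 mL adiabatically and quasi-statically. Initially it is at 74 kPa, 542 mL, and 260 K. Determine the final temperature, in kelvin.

For a reversible adiabat TV^(γ−1) is constant, so T₂ = T₁ (V₁/V₂)^(γ−1).
T₂ = 260 × (542/48.8)^(0.67) = 1305 K.

T₂ ≈ 1300 K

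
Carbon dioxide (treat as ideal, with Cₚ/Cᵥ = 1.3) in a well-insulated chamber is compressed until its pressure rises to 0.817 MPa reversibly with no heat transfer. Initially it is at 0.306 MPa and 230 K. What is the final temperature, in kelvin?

T₂ ≈ 289 K

Adiabatic: T₂/T₁ = (P₂/P₁)^((γ−1)/γ).
T₂ = 230 × (0.817/0.306)^(0.231) = 288.5 K.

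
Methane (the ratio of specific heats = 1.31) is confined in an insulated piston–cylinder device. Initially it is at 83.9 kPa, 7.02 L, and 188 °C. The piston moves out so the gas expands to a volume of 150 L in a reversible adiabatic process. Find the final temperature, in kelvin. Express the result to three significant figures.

Adiabatic: T₁V₁^(γ−1) = T₂V₂^(γ−1) ⇒ T₂ = T₁ (V₁/V₂)^(γ−1).
T₁ = 188 °C = 461.1 K.
T₂ = 461.1 × (7.02/150)^(0.31) = 178.5 K.

T₂ ≈ 178 K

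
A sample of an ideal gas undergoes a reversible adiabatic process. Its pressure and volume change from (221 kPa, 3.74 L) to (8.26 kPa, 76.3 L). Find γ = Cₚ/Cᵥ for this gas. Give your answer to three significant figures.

γ ≈ 1.09

PV^γ = const ⇒ γ = ln(P₂/P₁) / ln(V₁/V₂).
γ = ln(8.26/221) / ln(3.74/76.3) = 1.09.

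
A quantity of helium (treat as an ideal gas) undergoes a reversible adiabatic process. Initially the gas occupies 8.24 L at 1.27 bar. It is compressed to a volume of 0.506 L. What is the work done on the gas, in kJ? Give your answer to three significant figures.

W ≈ 8.52 kJ

γ = 5/3 for a monatomic ideal gas.
P₂ = P₁(V₁/V₂)^γ = 1.27×(8.24/0.506)^(5/3) = 132.9 bar.
For a reversible adiabat, W_by_gas = (P₁V₁ − P₂V₂)/(γ−1).
W_by = (127000×0.00824 − 1.329×10^7×0.000506) / (2/3) = -8515 J.
W_on_gas = −W_by = 8515 J.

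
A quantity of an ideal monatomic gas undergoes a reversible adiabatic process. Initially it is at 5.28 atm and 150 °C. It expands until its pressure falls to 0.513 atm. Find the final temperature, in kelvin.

T₂ ≈ 167 K

Along an adiabat T P^((1−γ)/γ) is constant, so T₂ = T₁ (P₂/P₁)^((γ−1)/γ).
For a monatomic ideal gas γ = 5/3, so (γ−1)/γ = 2/5.
T₁ = 150 °C = 423.1 K.
T₂ = 423.1 × (0.513/5.28)^(2/5) = 166.5 K.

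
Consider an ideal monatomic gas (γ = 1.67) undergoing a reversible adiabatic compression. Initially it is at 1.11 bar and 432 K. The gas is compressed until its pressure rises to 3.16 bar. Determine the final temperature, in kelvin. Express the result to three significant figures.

T₂ ≈ 657 K

Adiabatic: T₂/T₁ = (P₂/P₁)^((γ−1)/γ).
T₂ = 432 × (3.16/1.11)^(0.401) = 657.3 K.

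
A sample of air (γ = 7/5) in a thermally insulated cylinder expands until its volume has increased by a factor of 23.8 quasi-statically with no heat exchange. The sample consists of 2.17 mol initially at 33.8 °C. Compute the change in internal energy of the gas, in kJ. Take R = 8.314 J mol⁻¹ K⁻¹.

Adiabatic: T₁V₁^(γ−1) = T₂V₂^(γ−1) ⇒ T₂ = T₁ (V₁/V₂)^(γ−1).
T₁ = 33.8 °C = 306.9 K.
T₂ = 306.9 × (1/23.8)^(2/5) = 86.38 K.
Q = 0, so ΔU = W_on_gas = nCᵥΔT with Cᵥ = R/(γ−1) = 20.79 J/(mol·K).
ΔU = 2.17 × 20.79 × (86.38 − 306.9) = -9948 J.

ΔU ≈ -9.95 kJ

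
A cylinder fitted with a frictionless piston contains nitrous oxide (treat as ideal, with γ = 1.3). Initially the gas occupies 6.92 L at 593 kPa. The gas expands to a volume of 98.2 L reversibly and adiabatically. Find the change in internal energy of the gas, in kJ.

P₂ = P₁(V₁/V₂)^γ = 593×(6.92/98.2)^(1.3) = 18.86 kPa.
For a reversible adiabat, W_by_gas = (P₁V₁ − P₂V₂)/(γ−1).
W_by = (593000×0.00692 − 18860×0.0982) / (0.3) = 7506 J.
Q = 0 ⇒ ΔU = −W_by = -7506 J.

ΔU ≈ -7.51 kJ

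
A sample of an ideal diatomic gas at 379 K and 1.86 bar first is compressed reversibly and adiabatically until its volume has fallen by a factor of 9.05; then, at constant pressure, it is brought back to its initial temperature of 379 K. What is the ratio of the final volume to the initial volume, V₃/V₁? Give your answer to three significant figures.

V₃/V₁ ≈ 0.0458

For a diatomic ideal gas γ = 7/5.
Adiabatic step: V₂/V₁ = 0.1105; T₂ = T₁·9.05^(2/5) = 914.7 K.
Isobaric step: V₃/V₂ = T₃/T₂ = 379/914.7.
V₃/V₁ = (V₂/V₁)(V₃/V₂) = 0.1105 × (379/914.7) = 0.04578.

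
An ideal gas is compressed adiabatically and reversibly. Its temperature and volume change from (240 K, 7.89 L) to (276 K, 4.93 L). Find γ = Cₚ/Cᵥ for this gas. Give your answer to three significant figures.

γ ≈ 1.30

TV^(γ−1) = const ⇒ γ − 1 = ln(T₂/T₁) / ln(V₁/V₂).
γ = 1 + ln(276/240) / ln(7.89/4.93) = 1.297.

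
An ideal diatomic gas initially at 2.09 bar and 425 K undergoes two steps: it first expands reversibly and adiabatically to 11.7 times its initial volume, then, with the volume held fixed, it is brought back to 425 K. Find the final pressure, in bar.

For a diatomic ideal gas γ = 7/5.
Adiabatic step (PV^γ = const): P₂ = 2.09×(1/11.7)^(7/5) = 0.06679 bar; T₂ = 425×(1/11.7)^(2/5) = 158.9 K.
Isochoric: P₃ = P₂(T₃/T₂) = 0.06679 × (425/158.9) = 0.1786 bar.

P₃ ≈ 0.179 bar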